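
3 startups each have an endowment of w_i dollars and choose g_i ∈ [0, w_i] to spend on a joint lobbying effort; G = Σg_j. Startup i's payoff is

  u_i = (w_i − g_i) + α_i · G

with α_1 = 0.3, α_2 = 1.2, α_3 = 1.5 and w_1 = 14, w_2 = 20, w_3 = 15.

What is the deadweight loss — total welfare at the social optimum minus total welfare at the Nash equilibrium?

28

∂u_i/∂g_i = α_i − 1, so startup i contributes w_i if α_i > 1, else 0.
α_i > 1 for i ∈ {2, 3}; NE contributions (0, 20, 15), G = 35.
W^NE = Σw_i − G^NE + (Σα_i)·G^NE = 49 + 2·35 = 119.
Planner: ∂(Σu_j)/∂g_i = Σα_j − 1 = 2 > 0, so everyone contributes w_i; G^SO = 49, W^SO = 49 + 2·49 = 147.
Deadweight loss = 28.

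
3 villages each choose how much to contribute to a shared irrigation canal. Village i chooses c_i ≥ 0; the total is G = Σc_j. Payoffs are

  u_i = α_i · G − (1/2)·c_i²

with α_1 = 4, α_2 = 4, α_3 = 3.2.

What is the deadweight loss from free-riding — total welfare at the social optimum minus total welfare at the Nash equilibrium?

83.84

Village i's FOC: ∂u_i/∂c_i = α_i − c_i = 0, so c_i* = α_i.
NE contributions = (4, 4, 3.2); G = 11.2.
W^NE = (Σα)·G − ½Σα_i² = 11.2² − ½·42.24 = 104.32.
Planner sets c_i = Σα_j = 11.2 for every i, so G^SO = 3·11.2 = 33.6.
W^SO = (Σα)·G^SO − ½·3·(Σα)² = (3/2)·11.2² = 188.16.
Deadweight loss = W^SO − W^NE = 83.84.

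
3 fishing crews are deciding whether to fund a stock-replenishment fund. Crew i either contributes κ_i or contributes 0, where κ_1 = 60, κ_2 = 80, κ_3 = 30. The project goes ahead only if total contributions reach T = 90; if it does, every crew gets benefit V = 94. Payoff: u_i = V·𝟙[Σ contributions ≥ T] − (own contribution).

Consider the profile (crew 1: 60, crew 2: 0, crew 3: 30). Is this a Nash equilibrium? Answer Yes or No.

Yes

Total = 90 ≥ 90: provided.
Crew 1 (pledges 60, payoff 34): dropping to 0 → total 30, payoff 0. No gain.
Crew 2 (pledges 0, payoff 94): pledging 80 → total 170, payoff 14. No gain.
Crew 3 (pledges 30, payoff 64): dropping to 0 → total 60, payoff 0. No gain.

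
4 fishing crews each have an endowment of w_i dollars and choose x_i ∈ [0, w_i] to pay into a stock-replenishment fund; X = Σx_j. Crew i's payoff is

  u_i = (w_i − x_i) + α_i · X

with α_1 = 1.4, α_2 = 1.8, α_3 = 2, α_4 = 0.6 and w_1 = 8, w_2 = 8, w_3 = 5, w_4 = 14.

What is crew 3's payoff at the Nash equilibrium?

∂u_i/∂x_i = α_i − 1, so crew i contributes w_i if α_i > 1, else 0.
α_i > 1 for i ∈ {1, 2, 3}; NE contributions (8, 8, 5, 0), X = 21.
u_3 = (5 − 5) + 2·21 = 42.

42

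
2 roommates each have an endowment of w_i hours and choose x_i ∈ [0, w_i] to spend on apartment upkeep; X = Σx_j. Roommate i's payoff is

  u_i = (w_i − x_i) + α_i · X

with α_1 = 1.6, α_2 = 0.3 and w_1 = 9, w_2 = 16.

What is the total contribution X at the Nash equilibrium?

∂u_i/∂x_i = α_i − 1, so roommate i contributes w_i if α_i > 1, else 0.
α_i > 1 for i ∈ {1}; NE contributions (9, 0), X = 9.

9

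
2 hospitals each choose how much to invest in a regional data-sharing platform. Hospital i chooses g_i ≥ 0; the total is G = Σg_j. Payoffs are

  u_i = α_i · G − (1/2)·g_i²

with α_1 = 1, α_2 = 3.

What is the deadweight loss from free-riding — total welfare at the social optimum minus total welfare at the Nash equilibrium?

Hospital i's FOC: ∂u_i/∂g_i = α_i − g_i = 0, so g_i* = α_i.
NE contributions = (1, 3); G = 4.
W^NE = (Σα)·G − ½Σα_i² = 4² − ½·10 = 11.
Planner sets g_i = Σα_j = 4 for every i, so G^SO = 2·4 = 8.
W^SO = (Σα)·G^SO − ½·2·(Σα)² = (2/2)·4² = 16.
Deadweight loss = W^SO − W^NE = 5.

5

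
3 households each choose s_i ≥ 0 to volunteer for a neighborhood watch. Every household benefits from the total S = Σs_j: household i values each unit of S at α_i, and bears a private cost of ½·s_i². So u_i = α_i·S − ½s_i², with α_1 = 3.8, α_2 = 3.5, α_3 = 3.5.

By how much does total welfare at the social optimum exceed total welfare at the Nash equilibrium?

Household i's FOC: ∂u_i/∂s_i = α_i − s_i = 0, so s_i* = α_i.
NE contributions = (3.8, 3.5, 3.5); S = 10.8.
W^NE = (Σα)·S − ½Σα_i² = 10.8² − ½·38.94 = 97.17.
Planner sets s_i = Σα_j = 10.8 for every i, so S^SO = 3·10.8 = 32.4.
W^SO = (Σα)·S^SO − ½·3·(Σα)² = (3/2)·10.8² = 174.96.
Deadweight loss = W^SO − W^NE = 77.79.

77.79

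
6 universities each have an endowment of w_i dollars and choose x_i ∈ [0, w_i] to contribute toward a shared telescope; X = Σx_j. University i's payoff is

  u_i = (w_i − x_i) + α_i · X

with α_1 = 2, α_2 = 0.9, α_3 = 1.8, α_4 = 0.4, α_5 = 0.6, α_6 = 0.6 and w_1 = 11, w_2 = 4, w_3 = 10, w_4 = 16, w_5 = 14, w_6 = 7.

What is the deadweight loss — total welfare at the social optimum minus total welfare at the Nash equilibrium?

∂u_i/∂x_i = α_i − 1, so university i contributes w_i if α_i > 1, else 0.
α_i > 1 for i ∈ {1, 3}; NE contributions (11, 0, 10, 0, 0, 0), X = 21.
W^NE = Σw_i − X^NE + (Σα_i)·X^NE = 62 + 5.3·21 = 173.3.
Planner: ∂(Σu_j)/∂x_i = Σα_j − 1 = 5.3 > 0, so everyone contributes w_i; X^SO = 62, W^SO = 62 + 5.3·62 = 390.6.
Deadweight loss = 217.3.

217.3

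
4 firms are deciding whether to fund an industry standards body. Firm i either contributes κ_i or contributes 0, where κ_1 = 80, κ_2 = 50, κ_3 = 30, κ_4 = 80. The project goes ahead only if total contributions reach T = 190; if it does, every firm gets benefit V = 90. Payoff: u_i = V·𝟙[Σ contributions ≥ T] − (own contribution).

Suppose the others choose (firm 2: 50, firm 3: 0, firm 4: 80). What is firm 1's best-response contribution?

Others' total = 130. Contributing 80 brings total to 210 ≥ 190: gain V − κ_1 = 10.
Best response: 80.

80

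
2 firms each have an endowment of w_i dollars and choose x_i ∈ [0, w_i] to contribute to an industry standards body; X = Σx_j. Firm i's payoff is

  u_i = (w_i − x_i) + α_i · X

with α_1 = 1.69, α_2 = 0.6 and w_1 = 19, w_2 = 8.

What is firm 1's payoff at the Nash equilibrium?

32.11

∂u_i/∂x_i = α_i − 1, so firm i contributes w_i if α_i > 1, else 0.
α_i > 1 for i ∈ {1}; NE contributions (19, 0), X = 19.
u_1 = (19 − 19) + 1.69·19 = 32.11.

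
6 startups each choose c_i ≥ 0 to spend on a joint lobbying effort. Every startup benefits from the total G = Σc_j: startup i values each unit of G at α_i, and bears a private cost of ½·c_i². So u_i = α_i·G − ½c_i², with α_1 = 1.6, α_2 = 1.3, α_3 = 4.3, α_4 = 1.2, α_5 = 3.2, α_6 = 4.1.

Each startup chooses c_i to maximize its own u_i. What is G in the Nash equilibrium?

15.7

Startup i's FOC: ∂u_i/∂c_i = α_i − c_i = 0, so c_i* = α_i.
NE contributions = (1.6, 1.3, 4.3, 1.2, 3.2, 4.1); G = 15.7.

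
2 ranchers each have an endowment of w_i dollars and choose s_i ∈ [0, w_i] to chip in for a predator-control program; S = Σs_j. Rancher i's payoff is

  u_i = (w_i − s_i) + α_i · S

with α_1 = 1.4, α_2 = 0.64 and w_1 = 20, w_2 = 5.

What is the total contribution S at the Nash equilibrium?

∂u_i/∂s_i = α_i − 1, so rancher i contributes w_i if α_i > 1, else 0.
α_i > 1 for i ∈ {1}; NE contributions (20, 0), S = 20.

20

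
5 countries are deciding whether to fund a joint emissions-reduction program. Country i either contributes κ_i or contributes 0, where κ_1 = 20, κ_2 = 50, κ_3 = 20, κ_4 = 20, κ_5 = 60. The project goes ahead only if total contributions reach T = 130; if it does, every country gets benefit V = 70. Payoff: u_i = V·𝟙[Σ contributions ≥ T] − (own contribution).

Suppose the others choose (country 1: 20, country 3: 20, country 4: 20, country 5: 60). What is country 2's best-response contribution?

50

Others' total = 120. Contributing 50 brings total to 170 ≥ 130: gain V − κ_2 = 20.
Best response: 50.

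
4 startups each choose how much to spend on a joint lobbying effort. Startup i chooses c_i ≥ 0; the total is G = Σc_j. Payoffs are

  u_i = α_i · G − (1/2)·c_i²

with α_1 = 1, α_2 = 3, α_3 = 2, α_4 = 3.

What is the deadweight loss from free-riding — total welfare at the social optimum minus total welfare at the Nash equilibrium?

Startup i's FOC: ∂u_i/∂c_i = α_i − c_i = 0, so c_i* = α_i.
NE contributions = (1, 3, 2, 3); G = 9.
W^NE = (Σα)·G − ½Σα_i² = 9² − ½·23 = 69.5.
Planner sets c_i = Σα_j = 9 for every i, so G^SO = 4·9 = 36.
W^SO = (Σα)·G^SO − ½·4·(Σα)² = (4/2)·9² = 162.
Deadweight loss = W^SO − W^NE = 92.5.

92.5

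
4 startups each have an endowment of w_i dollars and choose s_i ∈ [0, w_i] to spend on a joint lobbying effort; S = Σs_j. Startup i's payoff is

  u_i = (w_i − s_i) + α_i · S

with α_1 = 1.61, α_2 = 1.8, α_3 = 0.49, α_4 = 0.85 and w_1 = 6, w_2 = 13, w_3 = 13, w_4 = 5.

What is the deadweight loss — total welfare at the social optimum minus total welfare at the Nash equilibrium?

67.5

∂u_i/∂s_i = α_i − 1, so startup i contributes w_i if α_i > 1, else 0.
α_i > 1 for i ∈ {1, 2}; NE contributions (6, 13, 0, 0), S = 19.
W^NE = Σw_i − S^NE + (Σα_i)·S^NE = 37 + 3.75·19 = 108.25.
Planner: ∂(Σu_j)/∂s_i = Σα_j − 1 = 3.75 > 0, so everyone contributes w_i; S^SO = 37, W^SO = 37 + 3.75·37 = 175.75.
Deadweight loss = 67.5.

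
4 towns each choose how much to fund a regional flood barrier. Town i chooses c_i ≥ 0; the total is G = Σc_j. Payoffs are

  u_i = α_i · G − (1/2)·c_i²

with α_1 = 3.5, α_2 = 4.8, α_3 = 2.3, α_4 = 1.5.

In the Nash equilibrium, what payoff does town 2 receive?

46.56

Town i's FOC: ∂u_i/∂c_i = α_i − c_i = 0, so c_i* = α_i.
NE contributions = (3.5, 4.8, 2.3, 1.5); G = 12.1.
u_2 = α_2·G − ½·(c_2)² = 4.8·12.1 − ½·4.8² = 46.56.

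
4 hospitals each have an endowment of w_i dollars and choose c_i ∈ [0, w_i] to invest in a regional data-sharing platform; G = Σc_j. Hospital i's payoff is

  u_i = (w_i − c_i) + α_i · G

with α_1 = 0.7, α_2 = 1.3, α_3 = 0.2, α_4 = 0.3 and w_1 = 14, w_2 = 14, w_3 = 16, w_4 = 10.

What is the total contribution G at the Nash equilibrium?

∂u_i/∂c_i = α_i − 1, so hospital i contributes w_i if α_i > 1, else 0.
α_i > 1 for i ∈ {2}; NE contributions (0, 14, 0, 0), G = 14.

14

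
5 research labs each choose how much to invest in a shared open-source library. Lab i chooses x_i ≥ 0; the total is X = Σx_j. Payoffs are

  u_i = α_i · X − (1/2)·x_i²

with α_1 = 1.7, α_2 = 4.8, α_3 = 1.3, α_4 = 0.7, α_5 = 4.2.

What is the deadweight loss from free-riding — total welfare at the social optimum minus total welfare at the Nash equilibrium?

Lab i's FOC: ∂u_i/∂x_i = α_i − x_i = 0, so x_i* = α_i.
NE contributions = (1.7, 4.8, 1.3, 0.7, 4.2); X = 12.7.
W^NE = (Σα)·X − ½Σα_i² = 12.7² − ½·45.75 = 138.415.
Planner sets x_i = Σα_j = 12.7 for every i, so X^SO = 5·12.7 = 63.5.
W^SO = (Σα)·X^SO − ½·5·(Σα)² = (5/2)·12.7² = 403.225.
Deadweight loss = W^SO − W^NE = 264.81.

264.81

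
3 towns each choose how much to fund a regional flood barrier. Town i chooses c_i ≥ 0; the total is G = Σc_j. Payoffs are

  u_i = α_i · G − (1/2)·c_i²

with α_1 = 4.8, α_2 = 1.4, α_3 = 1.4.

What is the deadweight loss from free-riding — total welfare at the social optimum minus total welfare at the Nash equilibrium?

42.36

Town i's FOC: ∂u_i/∂c_i = α_i − c_i = 0, so c_i* = α_i.
NE contributions = (4.8, 1.4, 1.4); G = 7.6.
W^NE = (Σα)·G − ½Σα_i² = 7.6² − ½·26.96 = 44.28.
Planner sets c_i = Σα_j = 7.6 for every i, so G^SO = 3·7.6 = 22.8.
W^SO = (Σα)·G^SO − ½·3·(Σα)² = (3/2)·7.6² = 86.64.
Deadweight loss = W^SO − W^NE = 42.36.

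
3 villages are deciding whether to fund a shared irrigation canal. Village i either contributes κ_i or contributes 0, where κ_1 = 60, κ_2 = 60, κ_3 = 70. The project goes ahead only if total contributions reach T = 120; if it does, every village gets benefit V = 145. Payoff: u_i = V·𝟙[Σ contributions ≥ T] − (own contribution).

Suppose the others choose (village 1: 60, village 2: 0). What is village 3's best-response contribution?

70

Others' total = 60. Contributing 70 brings total to 130 ≥ 120: gain V − κ_3 = 75.
Best response: 70.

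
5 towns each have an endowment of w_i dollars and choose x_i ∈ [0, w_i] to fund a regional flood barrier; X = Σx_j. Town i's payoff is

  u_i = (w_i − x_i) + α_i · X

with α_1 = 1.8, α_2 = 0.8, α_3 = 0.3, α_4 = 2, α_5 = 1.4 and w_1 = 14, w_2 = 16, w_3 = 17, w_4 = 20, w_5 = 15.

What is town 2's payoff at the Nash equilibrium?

55.2

∂u_i/∂x_i = α_i − 1, so town i contributes w_i if α_i > 1, else 0.
α_i > 1 for i ∈ {1, 4, 5}; NE contributions (14, 0, 0, 20, 15), X = 49.
u_2 = (16 − 0) + 0.8·49 = 55.2.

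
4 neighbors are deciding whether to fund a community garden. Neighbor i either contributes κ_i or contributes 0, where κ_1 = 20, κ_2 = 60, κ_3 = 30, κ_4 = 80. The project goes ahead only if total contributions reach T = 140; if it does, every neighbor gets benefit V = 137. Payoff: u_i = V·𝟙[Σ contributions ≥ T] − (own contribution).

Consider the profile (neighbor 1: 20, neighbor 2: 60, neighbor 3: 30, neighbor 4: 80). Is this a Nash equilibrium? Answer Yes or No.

No

Total = 190 ≥ 140: provided.
Neighbor 1 (pledges 20, payoff 117): dropping to 0 → total 170, payoff 137. Profitable deviation.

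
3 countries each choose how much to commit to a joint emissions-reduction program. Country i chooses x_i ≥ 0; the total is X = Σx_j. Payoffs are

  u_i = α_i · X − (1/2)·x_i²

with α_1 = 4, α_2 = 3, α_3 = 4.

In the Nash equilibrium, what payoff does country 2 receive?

Country i's FOC: ∂u_i/∂x_i = α_i − x_i = 0, so x_i* = α_i.
NE contributions = (4, 3, 4); X = 11.
u_2 = α_2·X − ½·(x_2)² = 3·11 − ½·3² = 28.5.

28.5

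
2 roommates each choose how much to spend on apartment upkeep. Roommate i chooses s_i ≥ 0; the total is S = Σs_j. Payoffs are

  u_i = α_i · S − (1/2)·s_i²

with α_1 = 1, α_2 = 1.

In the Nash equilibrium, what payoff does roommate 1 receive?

1.5

Roommate i's FOC: ∂u_i/∂s_i = α_i − s_i = 0, so s_i* = α_i.
NE contributions = (1, 1); S = 2.
u_1 = α_1·S − ½·(s_1)² = 1·2 − ½·1² = 1.5.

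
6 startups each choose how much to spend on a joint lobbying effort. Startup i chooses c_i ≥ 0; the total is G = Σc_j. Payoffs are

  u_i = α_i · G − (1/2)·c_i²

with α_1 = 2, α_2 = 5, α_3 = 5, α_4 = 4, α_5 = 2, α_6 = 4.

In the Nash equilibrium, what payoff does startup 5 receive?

Startup i's FOC: ∂u_i/∂c_i = α_i − c_i = 0, so c_i* = α_i.
NE contributions = (2, 5, 5, 4, 2, 4); G = 22.
u_5 = α_5·G − ½·(c_5)² = 2·22 − ½·2² = 42.

42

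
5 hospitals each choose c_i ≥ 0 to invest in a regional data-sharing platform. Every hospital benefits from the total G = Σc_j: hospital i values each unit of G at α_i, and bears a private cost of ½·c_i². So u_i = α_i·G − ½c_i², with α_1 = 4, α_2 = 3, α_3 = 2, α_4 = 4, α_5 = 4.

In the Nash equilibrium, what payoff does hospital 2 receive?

Hospital i's FOC: ∂u_i/∂c_i = α_i − c_i = 0, so c_i* = α_i.
NE contributions = (4, 3, 2, 4, 4); G = 17.
u_2 = α_2·G − ½·(c_2)² = 3·17 − ½·3² = 46.5.

46.5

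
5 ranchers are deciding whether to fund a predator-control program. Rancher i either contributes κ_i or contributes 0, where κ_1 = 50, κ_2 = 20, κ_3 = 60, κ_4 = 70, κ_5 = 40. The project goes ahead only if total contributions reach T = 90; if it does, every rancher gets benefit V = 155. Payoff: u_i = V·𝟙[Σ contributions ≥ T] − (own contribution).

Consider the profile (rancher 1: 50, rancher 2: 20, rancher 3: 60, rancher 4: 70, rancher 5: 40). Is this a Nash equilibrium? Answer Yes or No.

Total = 240 ≥ 90: provided.
Rancher 1 (pledges 50, payoff 105): dropping to 0 → total 190, payoff 155. Profitable deviation.

No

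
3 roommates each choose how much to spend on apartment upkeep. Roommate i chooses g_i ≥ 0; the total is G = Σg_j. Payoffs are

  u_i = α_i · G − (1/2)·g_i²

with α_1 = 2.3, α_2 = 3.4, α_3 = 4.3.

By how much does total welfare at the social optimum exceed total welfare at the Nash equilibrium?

Roommate i's FOC: ∂u_i/∂g_i = α_i − g_i = 0, so g_i* = α_i.
NE contributions = (2.3, 3.4, 4.3); G = 10.
W^NE = (Σα)·G − ½Σα_i² = 10² − ½·35.34 = 82.33.
Planner sets g_i = Σα_j = 10 for every i, so G^SO = 3·10 = 30.
W^SO = (Σα)·G^SO − ½·3·(Σα)² = (3/2)·10² = 150.
Deadweight loss = W^SO − W^NE = 67.67.

67.67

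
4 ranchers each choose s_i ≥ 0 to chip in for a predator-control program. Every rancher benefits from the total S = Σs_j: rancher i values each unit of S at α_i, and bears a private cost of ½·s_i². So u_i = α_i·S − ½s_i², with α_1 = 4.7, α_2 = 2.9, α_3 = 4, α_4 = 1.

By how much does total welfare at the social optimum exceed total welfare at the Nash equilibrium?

182.51

Rancher i's FOC: ∂u_i/∂s_i = α_i − s_i = 0, so s_i* = α_i.
NE contributions = (4.7, 2.9, 4, 1); S = 12.6.
W^NE = (Σα)·S − ½Σα_i² = 12.6² − ½·47.5 = 135.01.
Planner sets s_i = Σα_j = 12.6 for every i, so S^SO = 4·12.6 = 50.4.
W^SO = (Σα)·S^SO − ½·4·(Σα)² = (4/2)·12.6² = 317.52.
Deadweight loss = W^SO − W^NE = 182.51.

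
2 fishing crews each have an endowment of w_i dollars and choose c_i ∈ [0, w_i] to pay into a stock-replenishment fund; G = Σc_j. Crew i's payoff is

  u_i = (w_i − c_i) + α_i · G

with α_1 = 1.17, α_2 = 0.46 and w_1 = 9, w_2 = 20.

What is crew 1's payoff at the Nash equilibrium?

∂u_i/∂c_i = α_i − 1, so crew i contributes w_i if α_i > 1, else 0.
α_i > 1 for i ∈ {1}; NE contributions (9, 0), G = 9.
u_1 = (9 − 9) + 1.17·9 = 10.53.

10.53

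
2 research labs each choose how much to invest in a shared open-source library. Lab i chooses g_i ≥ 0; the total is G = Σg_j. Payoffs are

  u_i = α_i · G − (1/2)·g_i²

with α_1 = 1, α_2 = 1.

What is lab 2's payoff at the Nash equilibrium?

Lab i's FOC: ∂u_i/∂g_i = α_i − g_i = 0, so g_i* = α_i.
NE contributions = (1, 1); G = 2.
u_2 = α_2·G − ½·(g_2)² = 1·2 − ½·1² = 1.5.

1.5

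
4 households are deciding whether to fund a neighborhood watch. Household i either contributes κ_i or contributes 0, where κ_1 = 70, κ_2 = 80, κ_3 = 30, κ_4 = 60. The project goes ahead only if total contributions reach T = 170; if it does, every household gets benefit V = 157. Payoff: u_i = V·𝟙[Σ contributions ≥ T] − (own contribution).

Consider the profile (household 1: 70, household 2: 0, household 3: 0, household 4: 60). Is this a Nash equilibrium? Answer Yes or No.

Total = 130 < 170: not provided.
Household 1 (pledges 70, payoff -70): dropping to 0 → total 60, payoff 0. Profitable deviation.

No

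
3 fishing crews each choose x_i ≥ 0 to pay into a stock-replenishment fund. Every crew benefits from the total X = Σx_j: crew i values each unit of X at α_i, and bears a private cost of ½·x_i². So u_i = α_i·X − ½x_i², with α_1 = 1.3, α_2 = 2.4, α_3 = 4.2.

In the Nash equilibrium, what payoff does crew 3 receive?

24.36

Crew i's FOC: ∂u_i/∂x_i = α_i − x_i = 0, so x_i* = α_i.
NE contributions = (1.3, 2.4, 4.2); X = 7.9.
u_3 = α_3·X − ½·(x_3)² = 4.2·7.9 − ½·4.2² = 24.36.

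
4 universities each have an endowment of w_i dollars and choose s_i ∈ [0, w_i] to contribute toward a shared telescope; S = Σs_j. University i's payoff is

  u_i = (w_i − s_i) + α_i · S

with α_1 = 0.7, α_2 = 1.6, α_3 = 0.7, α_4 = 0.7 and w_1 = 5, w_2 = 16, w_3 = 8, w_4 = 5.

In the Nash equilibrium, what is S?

16

∂u_i/∂s_i = α_i − 1, so university i contributes w_i if α_i > 1, else 0.
α_i > 1 for i ∈ {2}; NE contributions (0, 16, 0, 0), S = 16.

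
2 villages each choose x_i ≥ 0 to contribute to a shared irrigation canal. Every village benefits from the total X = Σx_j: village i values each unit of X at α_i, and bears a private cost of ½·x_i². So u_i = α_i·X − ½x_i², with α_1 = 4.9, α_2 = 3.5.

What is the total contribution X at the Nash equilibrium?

8.4

Village i's FOC: ∂u_i/∂x_i = α_i − x_i = 0, so x_i* = α_i.
NE contributions = (4.9, 3.5); X = 8.4.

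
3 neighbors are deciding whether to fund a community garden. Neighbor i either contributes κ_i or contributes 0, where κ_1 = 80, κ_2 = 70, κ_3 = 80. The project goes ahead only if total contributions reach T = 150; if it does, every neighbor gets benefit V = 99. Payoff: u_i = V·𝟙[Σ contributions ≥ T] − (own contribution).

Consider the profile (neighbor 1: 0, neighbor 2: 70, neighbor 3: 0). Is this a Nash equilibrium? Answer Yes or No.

Total = 70 < 150: not provided.
Neighbor 1 (pledges 0, payoff 0): pledging 80 → total 150, payoff 19. Profitable deviation.

No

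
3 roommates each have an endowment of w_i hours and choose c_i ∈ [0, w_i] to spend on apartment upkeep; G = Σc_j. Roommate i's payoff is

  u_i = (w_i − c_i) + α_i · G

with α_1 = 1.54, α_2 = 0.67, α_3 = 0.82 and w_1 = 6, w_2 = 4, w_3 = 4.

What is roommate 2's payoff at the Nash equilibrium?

∂u_i/∂c_i = α_i − 1, so roommate i contributes w_i if α_i > 1, else 0.
α_i > 1 for i ∈ {1}; NE contributions (6, 0, 0), G = 6.
u_2 = (4 − 0) + 0.67·6 = 8.02.

8.02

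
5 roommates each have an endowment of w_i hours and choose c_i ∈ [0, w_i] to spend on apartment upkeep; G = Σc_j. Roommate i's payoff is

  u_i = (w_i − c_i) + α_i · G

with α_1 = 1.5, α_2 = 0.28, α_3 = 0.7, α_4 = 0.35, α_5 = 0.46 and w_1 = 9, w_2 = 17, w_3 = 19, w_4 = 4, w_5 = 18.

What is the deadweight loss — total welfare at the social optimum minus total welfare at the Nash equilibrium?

∂u_i/∂c_i = α_i − 1, so roommate i contributes w_i if α_i > 1, else 0.
α_i > 1 for i ∈ {1}; NE contributions (9, 0, 0, 0, 0), G = 9.
W^NE = Σw_i − G^NE + (Σα_i)·G^NE = 67 + 2.29·9 = 87.61.
Planner: ∂(Σu_j)/∂c_i = Σα_j − 1 = 2.29 > 0, so everyone contributes w_i; G^SO = 67, W^SO = 67 + 2.29·67 = 220.43.
Deadweight loss = 132.82.

132.82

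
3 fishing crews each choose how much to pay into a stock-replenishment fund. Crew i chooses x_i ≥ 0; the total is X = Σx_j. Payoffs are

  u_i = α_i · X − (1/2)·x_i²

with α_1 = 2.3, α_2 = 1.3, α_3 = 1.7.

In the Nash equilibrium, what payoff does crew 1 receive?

Crew i's FOC: ∂u_i/∂x_i = α_i − x_i = 0, so x_i* = α_i.
NE contributions = (2.3, 1.3, 1.7); X = 5.3.
u_1 = α_1·X − ½·(x_1)² = 2.3·5.3 − ½·2.3² = 9.545.

9.545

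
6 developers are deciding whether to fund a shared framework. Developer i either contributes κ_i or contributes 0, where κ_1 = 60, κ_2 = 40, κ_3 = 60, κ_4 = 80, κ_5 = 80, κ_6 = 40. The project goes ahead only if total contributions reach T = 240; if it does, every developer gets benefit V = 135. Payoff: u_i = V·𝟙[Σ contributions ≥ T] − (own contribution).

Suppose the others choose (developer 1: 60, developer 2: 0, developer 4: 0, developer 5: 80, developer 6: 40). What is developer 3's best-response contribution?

60

Others' total = 180. Contributing 60 brings total to 240 ≥ 240: gain V − κ_3 = 75.
Best response: 60.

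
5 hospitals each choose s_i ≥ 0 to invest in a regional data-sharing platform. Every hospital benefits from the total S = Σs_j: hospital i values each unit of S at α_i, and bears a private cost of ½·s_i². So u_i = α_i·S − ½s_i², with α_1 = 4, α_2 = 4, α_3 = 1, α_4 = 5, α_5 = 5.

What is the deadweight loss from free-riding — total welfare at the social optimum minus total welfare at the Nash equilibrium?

Hospital i's FOC: ∂u_i/∂s_i = α_i − s_i = 0, so s_i* = α_i.
NE contributions = (4, 4, 1, 5, 5); S = 19.
W^NE = (Σα)·S − ½Σα_i² = 19² − ½·83 = 319.5.
Planner sets s_i = Σα_j = 19 for every i, so S^SO = 5·19 = 95.
W^SO = (Σα)·S^SO − ½·5·(Σα)² = (5/2)·19² = 902.5.
Deadweight loss = W^SO − W^NE = 583.

583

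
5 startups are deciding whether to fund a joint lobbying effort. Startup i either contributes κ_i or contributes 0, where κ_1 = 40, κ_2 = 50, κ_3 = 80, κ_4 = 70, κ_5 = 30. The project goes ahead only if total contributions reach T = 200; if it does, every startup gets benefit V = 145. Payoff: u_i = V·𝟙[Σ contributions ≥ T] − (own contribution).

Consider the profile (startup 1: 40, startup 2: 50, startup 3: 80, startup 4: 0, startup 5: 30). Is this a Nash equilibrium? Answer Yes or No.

Yes

Total = 200 ≥ 200: provided.
Startup 1 (pledges 40, payoff 105): dropping to 0 → total 160, payoff 0. No gain.
Startup 2 (pledges 50, payoff 95): dropping to 0 → total 150, payoff 0. No gain.
Startup 3 (pledges 80, payoff 65): dropping to 0 → total 120, payoff 0. No gain.
Startup 4 (pledges 0, payoff 145): pledging 70 → total 270, payoff 75. No gain.
Startup 5 (pledges 30, payoff 115): dropping to 0 → total 170, payoff 0. No gain.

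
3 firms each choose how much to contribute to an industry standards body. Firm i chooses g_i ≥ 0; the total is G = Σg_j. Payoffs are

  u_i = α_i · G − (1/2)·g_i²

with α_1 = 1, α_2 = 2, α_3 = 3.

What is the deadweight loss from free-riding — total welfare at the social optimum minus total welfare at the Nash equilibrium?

Firm i's FOC: ∂u_i/∂g_i = α_i − g_i = 0, so g_i* = α_i.
NE contributions = (1, 2, 3); G = 6.
W^NE = (Σα)·G − ½Σα_i² = 6² − ½·14 = 29.
Planner sets g_i = Σα_j = 6 for every i, so G^SO = 3·6 = 18.
W^SO = (Σα)·G^SO − ½·3·(Σα)² = (3/2)·6² = 54.
Deadweight loss = W^SO − W^NE = 25.

25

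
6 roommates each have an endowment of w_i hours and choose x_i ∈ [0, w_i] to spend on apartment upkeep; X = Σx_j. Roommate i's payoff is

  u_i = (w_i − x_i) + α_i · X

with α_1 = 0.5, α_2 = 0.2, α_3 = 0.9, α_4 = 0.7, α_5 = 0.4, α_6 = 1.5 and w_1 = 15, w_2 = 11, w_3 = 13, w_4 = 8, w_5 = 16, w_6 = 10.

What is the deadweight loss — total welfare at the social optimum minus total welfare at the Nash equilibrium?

∂u_i/∂x_i = α_i − 1, so roommate i contributes w_i if α_i > 1, else 0.
α_i > 1 for i ∈ {6}; NE contributions (0, 0, 0, 0, 0, 10), X = 10.
W^NE = Σw_i − X^NE + (Σα_i)·X^NE = 73 + 3.2·10 = 105.
Planner: ∂(Σu_j)/∂x_i = Σα_j − 1 = 3.2 > 0, so everyone contributes w_i; X^SO = 73, W^SO = 73 + 3.2·73 = 306.6.
Deadweight loss = 201.6.

201.6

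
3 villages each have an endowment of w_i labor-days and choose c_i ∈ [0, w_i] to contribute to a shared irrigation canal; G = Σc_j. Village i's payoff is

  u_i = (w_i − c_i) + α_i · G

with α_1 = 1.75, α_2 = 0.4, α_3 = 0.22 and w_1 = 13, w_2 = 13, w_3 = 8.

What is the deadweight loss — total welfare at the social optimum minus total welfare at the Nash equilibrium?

∂u_i/∂c_i = α_i − 1, so village i contributes w_i if α_i > 1, else 0.
α_i > 1 for i ∈ {1}; NE contributions (13, 0, 0), G = 13.
W^NE = Σw_i − G^NE + (Σα_i)·G^NE = 34 + 1.37·13 = 51.81.
Planner: ∂(Σu_j)/∂c_i = Σα_j − 1 = 1.37 > 0, so everyone contributes w_i; G^SO = 34, W^SO = 34 + 1.37·34 = 80.58.
Deadweight loss = 28.77.

28.77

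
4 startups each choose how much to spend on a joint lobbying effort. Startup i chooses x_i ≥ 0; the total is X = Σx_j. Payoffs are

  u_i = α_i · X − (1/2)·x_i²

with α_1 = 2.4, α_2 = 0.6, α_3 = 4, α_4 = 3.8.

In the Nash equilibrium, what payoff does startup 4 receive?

Startup i's FOC: ∂u_i/∂x_i = α_i − x_i = 0, so x_i* = α_i.
NE contributions = (2.4, 0.6, 4, 3.8); X = 10.8.
u_4 = α_4·X − ½·(x_4)² = 3.8·10.8 − ½·3.8² = 33.82.

33.82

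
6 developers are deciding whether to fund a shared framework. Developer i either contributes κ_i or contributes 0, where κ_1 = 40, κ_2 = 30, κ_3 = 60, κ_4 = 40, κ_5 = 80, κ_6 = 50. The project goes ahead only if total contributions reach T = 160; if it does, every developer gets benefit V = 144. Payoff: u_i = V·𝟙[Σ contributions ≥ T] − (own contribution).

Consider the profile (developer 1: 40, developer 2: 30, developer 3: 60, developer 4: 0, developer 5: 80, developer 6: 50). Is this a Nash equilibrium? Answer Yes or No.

No

Total = 260 ≥ 160: provided.
Developer 1 (pledges 40, payoff 104): dropping to 0 → total 220, payoff 144. Profitable deviation.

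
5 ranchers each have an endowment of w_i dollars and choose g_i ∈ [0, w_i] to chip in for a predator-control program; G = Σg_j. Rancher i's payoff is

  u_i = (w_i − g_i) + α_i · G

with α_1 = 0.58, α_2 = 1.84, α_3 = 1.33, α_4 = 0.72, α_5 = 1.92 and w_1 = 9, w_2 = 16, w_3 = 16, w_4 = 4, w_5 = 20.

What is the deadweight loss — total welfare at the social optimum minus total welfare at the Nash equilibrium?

∂u_i/∂g_i = α_i − 1, so rancher i contributes w_i if α_i > 1, else 0.
α_i > 1 for i ∈ {2, 3, 5}; NE contributions (0, 16, 16, 0, 20), G = 52.
W^NE = Σw_i − G^NE + (Σα_i)·G^NE = 65 + 5.39·52 = 345.28.
Planner: ∂(Σu_j)/∂g_i = Σα_j − 1 = 5.39 > 0, so everyone contributes w_i; G^SO = 65, W^SO = 65 + 5.39·65 = 415.35.
Deadweight loss = 70.07.

70.07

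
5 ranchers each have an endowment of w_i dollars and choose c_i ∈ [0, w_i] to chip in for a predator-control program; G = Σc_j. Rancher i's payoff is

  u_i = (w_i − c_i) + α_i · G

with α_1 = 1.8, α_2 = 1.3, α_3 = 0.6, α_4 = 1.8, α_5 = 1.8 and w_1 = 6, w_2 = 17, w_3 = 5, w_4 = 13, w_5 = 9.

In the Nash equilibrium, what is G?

45

∂u_i/∂c_i = α_i − 1, so rancher i contributes w_i if α_i > 1, else 0.
α_i > 1 for i ∈ {1, 2, 4, 5}; NE contributions (6, 17, 0, 13, 9), G = 45.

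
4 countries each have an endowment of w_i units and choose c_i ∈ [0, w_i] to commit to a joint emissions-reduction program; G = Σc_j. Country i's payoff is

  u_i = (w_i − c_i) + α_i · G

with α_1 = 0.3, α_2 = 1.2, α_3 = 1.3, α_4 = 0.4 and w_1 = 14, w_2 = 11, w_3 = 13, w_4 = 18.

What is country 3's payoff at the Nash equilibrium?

∂u_i/∂c_i = α_i − 1, so country i contributes w_i if α_i > 1, else 0.
α_i > 1 for i ∈ {2, 3}; NE contributions (0, 11, 13, 0), G = 24.
u_3 = (13 − 13) + 1.3·24 = 31.2.

31.2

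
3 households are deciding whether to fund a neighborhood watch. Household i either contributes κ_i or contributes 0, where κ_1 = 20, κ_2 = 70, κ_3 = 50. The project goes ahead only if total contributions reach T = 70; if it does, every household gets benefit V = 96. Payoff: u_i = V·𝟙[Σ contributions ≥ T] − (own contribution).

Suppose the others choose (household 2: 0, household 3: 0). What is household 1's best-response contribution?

0

Others' total = 0. Even contributing 20 gives 20 < 70: no benefit either way.
Best response: 0.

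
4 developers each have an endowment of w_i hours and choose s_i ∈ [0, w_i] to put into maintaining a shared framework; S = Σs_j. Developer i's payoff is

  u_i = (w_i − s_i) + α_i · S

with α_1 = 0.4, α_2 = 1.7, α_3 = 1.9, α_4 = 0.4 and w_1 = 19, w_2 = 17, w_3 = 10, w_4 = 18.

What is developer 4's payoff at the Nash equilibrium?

28.8

∂u_i/∂s_i = α_i − 1, so developer i contributes w_i if α_i > 1, else 0.
α_i > 1 for i ∈ {2, 3}; NE contributions (0, 17, 10, 0), S = 27.
u_4 = (18 − 0) + 0.4·27 = 28.8.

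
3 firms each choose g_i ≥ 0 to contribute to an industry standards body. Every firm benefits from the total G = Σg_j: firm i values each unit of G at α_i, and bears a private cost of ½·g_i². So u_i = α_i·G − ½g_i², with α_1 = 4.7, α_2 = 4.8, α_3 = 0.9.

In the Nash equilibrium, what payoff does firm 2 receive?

Firm i's FOC: ∂u_i/∂g_i = α_i − g_i = 0, so g_i* = α_i.
NE contributions = (4.7, 4.8, 0.9); G = 10.4.
u_2 = α_2·G − ½·(g_2)² = 4.8·10.4 − ½·4.8² = 38.4.

38.4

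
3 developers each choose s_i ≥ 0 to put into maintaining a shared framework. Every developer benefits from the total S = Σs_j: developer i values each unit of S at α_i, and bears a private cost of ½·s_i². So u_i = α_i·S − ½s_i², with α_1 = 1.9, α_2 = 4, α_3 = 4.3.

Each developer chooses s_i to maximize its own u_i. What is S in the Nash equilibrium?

10.2

Developer i's FOC: ∂u_i/∂s_i = α_i − s_i = 0, so s_i* = α_i.
NE contributions = (1.9, 4, 4.3); S = 10.2.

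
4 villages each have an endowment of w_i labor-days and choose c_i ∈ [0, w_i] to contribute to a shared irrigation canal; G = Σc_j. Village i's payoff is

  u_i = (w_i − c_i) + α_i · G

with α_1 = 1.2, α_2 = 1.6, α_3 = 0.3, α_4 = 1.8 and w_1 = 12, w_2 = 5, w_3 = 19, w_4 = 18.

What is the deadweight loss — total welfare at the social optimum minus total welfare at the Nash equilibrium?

74.1

∂u_i/∂c_i = α_i − 1, so village i contributes w_i if α_i > 1, else 0.
α_i > 1 for i ∈ {1, 2, 4}; NE contributions (12, 5, 0, 18), G = 35.
W^NE = Σw_i − G^NE + (Σα_i)·G^NE = 54 + 3.9·35 = 190.5.
Planner: ∂(Σu_j)/∂c_i = Σα_j − 1 = 3.9 > 0, so everyone contributes w_i; G^SO = 54, W^SO = 54 + 3.9·54 = 264.6.
Deadweight loss = 74.1.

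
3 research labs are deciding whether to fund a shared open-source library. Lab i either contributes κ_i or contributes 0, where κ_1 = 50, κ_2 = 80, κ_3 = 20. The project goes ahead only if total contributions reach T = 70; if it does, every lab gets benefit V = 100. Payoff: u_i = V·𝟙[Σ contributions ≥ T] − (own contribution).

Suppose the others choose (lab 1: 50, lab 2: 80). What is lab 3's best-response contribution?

Others' total = 130 ≥ 70; contributing adds cost 20 for no extra benefit.
Best response: 0.

0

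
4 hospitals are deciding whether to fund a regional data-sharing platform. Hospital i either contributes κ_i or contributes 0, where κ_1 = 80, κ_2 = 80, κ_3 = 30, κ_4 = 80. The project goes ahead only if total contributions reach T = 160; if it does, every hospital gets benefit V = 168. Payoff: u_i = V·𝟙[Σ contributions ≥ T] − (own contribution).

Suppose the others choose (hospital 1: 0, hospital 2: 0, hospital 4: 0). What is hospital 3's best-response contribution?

0

Others' total = 0. Even contributing 30 gives 30 < 160: no benefit either way.
Best response: 0.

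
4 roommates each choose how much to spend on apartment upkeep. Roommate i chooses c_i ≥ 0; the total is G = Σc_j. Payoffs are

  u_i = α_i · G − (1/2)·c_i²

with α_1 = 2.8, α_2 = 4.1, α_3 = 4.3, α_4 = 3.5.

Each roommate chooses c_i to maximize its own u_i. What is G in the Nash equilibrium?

Roommate i's FOC: ∂u_i/∂c_i = α_i − c_i = 0, so c_i* = α_i.
NE contributions = (2.8, 4.1, 4.3, 3.5); G = 14.7.

14.7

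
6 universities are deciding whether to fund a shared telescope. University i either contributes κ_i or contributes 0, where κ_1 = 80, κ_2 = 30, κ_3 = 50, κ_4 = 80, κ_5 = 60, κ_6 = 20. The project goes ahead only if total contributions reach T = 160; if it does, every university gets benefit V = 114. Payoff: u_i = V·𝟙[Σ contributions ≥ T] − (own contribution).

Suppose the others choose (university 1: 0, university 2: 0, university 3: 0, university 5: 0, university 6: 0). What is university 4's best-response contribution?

0

Others' total = 0. Even contributing 80 gives 80 < 160: no benefit either way.
Best response: 0.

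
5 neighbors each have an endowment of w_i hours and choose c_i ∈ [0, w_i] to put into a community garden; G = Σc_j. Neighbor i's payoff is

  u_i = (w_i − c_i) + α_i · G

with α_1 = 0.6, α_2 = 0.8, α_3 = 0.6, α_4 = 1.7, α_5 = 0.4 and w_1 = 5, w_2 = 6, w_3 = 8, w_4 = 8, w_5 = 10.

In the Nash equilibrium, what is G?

∂u_i/∂c_i = α_i − 1, so neighbor i contributes w_i if α_i > 1, else 0.
α_i > 1 for i ∈ {4}; NE contributions (0, 0, 0, 8, 0), G = 8.

8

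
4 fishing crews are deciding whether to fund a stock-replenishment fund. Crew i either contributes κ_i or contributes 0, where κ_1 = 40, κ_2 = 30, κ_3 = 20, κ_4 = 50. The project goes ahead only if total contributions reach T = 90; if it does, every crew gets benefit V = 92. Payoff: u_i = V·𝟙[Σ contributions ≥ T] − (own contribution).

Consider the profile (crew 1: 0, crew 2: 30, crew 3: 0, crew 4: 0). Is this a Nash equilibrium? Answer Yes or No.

No

Total = 30 < 90: not provided.
Crew 1 (pledges 0, payoff 0): pledging 40 → total 70, payoff -40. No gain.
Crew 2 (pledges 30, payoff -30): dropping to 0 → total 0, payoff 0. Profitable deviation.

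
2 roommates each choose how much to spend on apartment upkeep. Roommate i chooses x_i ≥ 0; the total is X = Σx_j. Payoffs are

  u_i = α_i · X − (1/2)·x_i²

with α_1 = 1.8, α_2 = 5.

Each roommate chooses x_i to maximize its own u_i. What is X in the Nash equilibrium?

6.8

Roommate i's FOC: ∂u_i/∂x_i = α_i − x_i = 0, so x_i* = α_i.
NE contributions = (1.8, 5); X = 6.8.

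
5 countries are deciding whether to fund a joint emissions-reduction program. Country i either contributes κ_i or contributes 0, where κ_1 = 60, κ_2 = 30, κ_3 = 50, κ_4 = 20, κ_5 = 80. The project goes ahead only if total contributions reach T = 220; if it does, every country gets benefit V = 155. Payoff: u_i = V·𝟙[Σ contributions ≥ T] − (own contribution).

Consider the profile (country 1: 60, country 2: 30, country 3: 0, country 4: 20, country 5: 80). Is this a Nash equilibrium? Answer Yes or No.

No

Total = 190 < 220: not provided.
Country 1 (pledges 60, payoff -60): dropping to 0 → total 130, payoff 0. Profitable deviation.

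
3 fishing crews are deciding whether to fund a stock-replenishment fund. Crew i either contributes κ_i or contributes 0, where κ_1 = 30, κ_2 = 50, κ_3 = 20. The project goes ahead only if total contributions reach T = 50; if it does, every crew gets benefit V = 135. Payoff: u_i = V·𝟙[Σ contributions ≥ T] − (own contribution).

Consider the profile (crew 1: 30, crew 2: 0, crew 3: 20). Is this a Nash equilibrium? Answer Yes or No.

Yes

Total = 50 ≥ 50: provided.
Crew 1 (pledges 30, payoff 105): dropping to 0 → total 20, payoff 0. No gain.
Crew 2 (pledges 0, payoff 135): pledging 50 → total 100, payoff 85. No gain.
Crew 3 (pledges 20, payoff 115): dropping to 0 → total 30, payoff 0. No gain.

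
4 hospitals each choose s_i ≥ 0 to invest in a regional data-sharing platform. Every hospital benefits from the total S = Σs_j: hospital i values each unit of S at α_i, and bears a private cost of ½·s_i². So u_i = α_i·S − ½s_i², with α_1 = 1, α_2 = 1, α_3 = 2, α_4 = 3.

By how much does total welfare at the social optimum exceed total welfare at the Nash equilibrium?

56.5

Hospital i's FOC: ∂u_i/∂s_i = α_i − s_i = 0, so s_i* = α_i.
NE contributions = (1, 1, 2, 3); S = 7.
W^NE = (Σα)·S − ½Σα_i² = 7² − ½·15 = 41.5.
Planner sets s_i = Σα_j = 7 for every i, so S^SO = 4·7 = 28.
W^SO = (Σα)·S^SO − ½·4·(Σα)² = (4/2)·7² = 98.
Deadweight loss = W^SO − W^NE = 56.5.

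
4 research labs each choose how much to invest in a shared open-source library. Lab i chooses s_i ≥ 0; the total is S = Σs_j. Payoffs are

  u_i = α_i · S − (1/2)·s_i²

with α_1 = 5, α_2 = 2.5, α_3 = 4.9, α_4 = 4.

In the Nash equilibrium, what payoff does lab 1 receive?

69.5

Lab i's FOC: ∂u_i/∂s_i = α_i − s_i = 0, so s_i* = α_i.
NE contributions = (5, 2.5, 4.9, 4); S = 16.4.
u_1 = α_1·S − ½·(s_1)² = 5·16.4 − ½·5² = 69.5.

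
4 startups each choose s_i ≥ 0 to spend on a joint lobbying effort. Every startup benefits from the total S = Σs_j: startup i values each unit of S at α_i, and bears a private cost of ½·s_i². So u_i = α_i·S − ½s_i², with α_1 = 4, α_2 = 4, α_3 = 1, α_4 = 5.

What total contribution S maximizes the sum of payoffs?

56

Planner FOC: ∂(Σu_j)/∂s_i = (Σα_j) − s_i = 0, so s_i^SO = Σα_j = 14 for every i; S^SO = 56.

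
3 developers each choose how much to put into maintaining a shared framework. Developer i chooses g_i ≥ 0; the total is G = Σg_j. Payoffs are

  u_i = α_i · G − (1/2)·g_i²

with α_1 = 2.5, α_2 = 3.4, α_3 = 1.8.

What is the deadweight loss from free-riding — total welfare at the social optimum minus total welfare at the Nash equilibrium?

Developer i's FOC: ∂u_i/∂g_i = α_i − g_i = 0, so g_i* = α_i.
NE contributions = (2.5, 3.4, 1.8); G = 7.7.
W^NE = (Σα)·G − ½Σα_i² = 7.7² − ½·21.05 = 48.765.
Planner sets g_i = Σα_j = 7.7 for every i, so G^SO = 3·7.7 = 23.1.
W^SO = (Σα)·G^SO − ½·3·(Σα)² = (3/2)·7.7² = 88.935.
Deadweight loss = W^SO − W^NE = 40.17.

40.17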